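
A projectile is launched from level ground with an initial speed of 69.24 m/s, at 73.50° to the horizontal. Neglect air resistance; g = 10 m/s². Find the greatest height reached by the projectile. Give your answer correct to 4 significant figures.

220.4 m

Vertical component of launch velocity: v_y = 69.24 sin 73.50° = 66.389 m/s.
At the highest point the vertical velocity is zero, so v_y² = 2 g h_max.
h_max = (66.389)² / (2 × 10) = 4407.5 / 20.00 = 220.4 m.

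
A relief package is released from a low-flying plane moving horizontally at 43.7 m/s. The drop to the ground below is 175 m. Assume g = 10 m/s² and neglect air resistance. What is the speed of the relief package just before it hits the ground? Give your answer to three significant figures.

Fall time: t = √(2 × 175 / 10) = 5.916 s.
At impact: v_x = 43.7 m/s (unchanged), v_y = g t = 10 × 5.916 = 59.16 m/s.
Speed = √(v_x² + v_y²) = √(1910 + 3500) = 73.6 m/s.

73.6 m/s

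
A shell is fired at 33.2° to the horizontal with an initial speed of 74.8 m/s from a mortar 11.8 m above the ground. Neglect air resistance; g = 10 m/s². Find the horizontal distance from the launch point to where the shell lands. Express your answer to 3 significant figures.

530 m

Components: v_x = 74.8 cos 33.2° = 62.59 m/s, v_y = 74.8 sin 33.2° = 40.96 m/s.
Vertical: 0 = 11.8 + 40.96 t − ½(10) t² ⇒ 5.000 t² − 40.96 t − 11.8 = 0.
t = [40.96 + √(1678 + 236.0)] / 10.00 = 8.471 s.
Horizontal: R = v_x · t = 62.59 × 8.471 = 530 m.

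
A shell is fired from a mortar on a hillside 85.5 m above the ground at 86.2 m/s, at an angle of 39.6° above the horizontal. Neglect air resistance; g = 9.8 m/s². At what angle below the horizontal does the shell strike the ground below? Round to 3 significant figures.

v_x = 86.2 cos 39.6° = 66.42 m/s.
At impact |v_y| = √(v_y0² + 2 g h) = √(54.95² + 2×9.8×85.5) = 68.52 m/s.
Angle below horizontal = arctan(|v_y| / v_x) = arctan(68.52 / 66.42) = 45.9°.

45.9°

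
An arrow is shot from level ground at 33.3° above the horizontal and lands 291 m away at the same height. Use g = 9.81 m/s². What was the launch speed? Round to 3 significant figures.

On level ground, R = v₀² sin(2θ) / g, so v₀ = √(R g / sin 2θ).
sin(2 × 33.3°) = 0.9178.
v₀ = √(291 × 9.81 / 0.9178) = √3110 = 55.8 m/s.

55.8 m/s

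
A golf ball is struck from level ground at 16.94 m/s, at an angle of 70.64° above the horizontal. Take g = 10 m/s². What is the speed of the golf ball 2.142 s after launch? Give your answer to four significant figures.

7.817 m/s

v_x = 16.94 cos 70.64° = 5.6157 m/s (constant).
v_y(t) = 16.94 sin 70.64° − g t = 15.982 − 10 × 2.142 = -5.4380 m/s.
Speed = √(v_x² + v_y²) = √(31.536 + 29.572) = 7.817 m/s.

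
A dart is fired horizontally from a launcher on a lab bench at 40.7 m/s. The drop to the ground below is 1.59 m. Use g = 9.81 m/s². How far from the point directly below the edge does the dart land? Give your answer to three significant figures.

Initial vertical velocity is zero, so the fall time comes from h = ½ g t²: t = √(2 × 1.59 / 9.81) = 0.5693 s.
Horizontal motion is uniform at 40.7 m/s, so x = 40.7 × 0.5693 = 23.2 m.

23.2 m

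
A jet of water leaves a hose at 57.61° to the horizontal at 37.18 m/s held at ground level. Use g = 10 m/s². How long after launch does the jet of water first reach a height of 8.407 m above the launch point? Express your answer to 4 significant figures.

0.2803 s

v_y0 = 37.18 sin 57.61° = 31.396 m/s.
Set y = v_y0 t − ½ g t² = 8.407: 5.000 t² − 31.396 t + 8.407 = 0.
t = [31.396 ± √(985.71 − 168.14)] / 10 = (31.396 ± 28.593) / 10, giving t = 0.2803 s or t = 5.999 s.
The jet of water is on the way up at the first time, so t = 0.2803 s.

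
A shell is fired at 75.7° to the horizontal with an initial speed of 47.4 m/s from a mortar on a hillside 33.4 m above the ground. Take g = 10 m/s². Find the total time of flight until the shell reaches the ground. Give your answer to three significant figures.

Vertical component: v_y = 47.4 sin 75.7° = 45.93 m/s.
Taking up as positive with launch at y = 33.4 m, landing at y = 0: 0 = 33.4 + 45.93 t − ½(10) t².
Solving 5.000 t² − 45.93 t − 33.4 = 0 gives t = [45.93 + √(45.93² + 4·5.000·33.4)] / 10.00 = 9.86 s.

9.86 s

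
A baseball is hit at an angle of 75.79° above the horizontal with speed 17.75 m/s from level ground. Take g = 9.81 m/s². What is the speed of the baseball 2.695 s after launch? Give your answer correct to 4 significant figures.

v_x = 17.75 cos 75.79° = 4.3572 m/s (constant).
v_y(t) = 17.75 sin 75.79° − g t = 17.207 − 9.81 × 2.695 = -9.2309 m/s.
Speed = √(v_x² + v_y²) = √(18.985 + 85.210) = 10.21 m/s.

10.21 m/s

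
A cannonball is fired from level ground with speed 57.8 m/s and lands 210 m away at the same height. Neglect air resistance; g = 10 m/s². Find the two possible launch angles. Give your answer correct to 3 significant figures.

19.5° and 70.5°

Level-ground range: R = v₀² sin(2θ)/g ⇒ sin 2θ = R g / v₀² = 210×10/57.8² = 0.6286.
2θ = arcsin(0.6286) = 38.95° or 180° − 38.95° = 141.05°.
So θ = 19.5° or θ = 70.5°.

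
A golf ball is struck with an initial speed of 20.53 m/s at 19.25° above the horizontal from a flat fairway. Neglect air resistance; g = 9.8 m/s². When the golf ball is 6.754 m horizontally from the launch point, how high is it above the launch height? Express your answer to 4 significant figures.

1.764 m

v_x = 20.53 cos 19.25° = 19.382 m/s, v_y0 = 20.53 sin 19.25° = 6.7685 m/s.
Time to reach x = 6.754 m: t = x / v_x = 6.754 / 19.382 = 0.34847 s.
y = v_y0 t − ½ g t² = 6.7685×0.34847 − 4.900×0.34847² = 1.764 m.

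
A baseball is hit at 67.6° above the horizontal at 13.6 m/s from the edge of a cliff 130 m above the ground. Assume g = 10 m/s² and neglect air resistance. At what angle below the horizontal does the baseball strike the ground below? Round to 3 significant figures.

v_x = 13.6 cos 67.6° = 5.183 m/s.
At impact |v_y| = √(v_y0² + 2 g h) = √(12.57² + 2×10×130) = 52.52 m/s.
Angle below horizontal = arctan(|v_y| / v_x) = arctan(52.52 / 5.183) = 84.4°.

84.4°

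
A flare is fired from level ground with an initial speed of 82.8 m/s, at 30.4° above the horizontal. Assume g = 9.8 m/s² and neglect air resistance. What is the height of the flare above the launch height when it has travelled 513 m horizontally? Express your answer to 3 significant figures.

v_x = 82.8 cos 30.4° = 71.42 m/s, v_y0 = 82.8 sin 30.4° = 41.90 m/s.
Time to reach x = 513 m: t = x / v_x = 513 / 71.42 = 7.183 s.
y = v_y0 t − ½ g t² = 41.90×7.183 − 4.900×7.183² = 48.1 m.

48.1 m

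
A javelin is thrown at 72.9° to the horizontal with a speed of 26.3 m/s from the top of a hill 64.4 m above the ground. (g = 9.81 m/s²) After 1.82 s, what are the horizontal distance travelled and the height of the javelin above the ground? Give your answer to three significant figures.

v_x = 26.3 cos 72.9° = 7.733 m/s; v_y0 = 26.3 sin 72.9° = 25.14 m/s.
x = v_x t = 7.733 × 1.82 = 14.1 m.
y = 64.4 + v_y0 t − ½ g t² = 93.9 m.

x = 14.1 m, y = 93.9 m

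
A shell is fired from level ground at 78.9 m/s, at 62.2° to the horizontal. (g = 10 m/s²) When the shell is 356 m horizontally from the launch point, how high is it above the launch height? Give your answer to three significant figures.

207 m

v_x = 78.9 cos 62.2° = 36.80 m/s, v_y0 = 78.9 sin 62.2° = 69.79 m/s.
Time to reach x = 356 m: t = x / v_x = 356 / 36.80 = 9.674 s.
y = v_y0 t − ½ g t² = 69.79×9.674 − 5.000×9.674² = 207 m.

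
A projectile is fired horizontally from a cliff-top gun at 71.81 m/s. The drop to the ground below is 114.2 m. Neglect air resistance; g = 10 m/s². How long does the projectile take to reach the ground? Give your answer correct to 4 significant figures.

The horizontal speed doesn't affect the fall. With v_y0 = 0, h = ½ g t².
t = √(2 × 114.2 / 10) = √22.840 = 4.779 s.

4.779 s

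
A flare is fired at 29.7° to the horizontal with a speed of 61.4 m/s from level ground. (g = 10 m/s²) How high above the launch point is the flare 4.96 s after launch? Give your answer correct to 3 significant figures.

27.9 m

v_y0 = 61.4 sin 29.7° = 30.42 m/s.
y(t) = v_y0 t − ½ g t² = 30.42×4.96 − 5.000×4.96² = 27.9 m.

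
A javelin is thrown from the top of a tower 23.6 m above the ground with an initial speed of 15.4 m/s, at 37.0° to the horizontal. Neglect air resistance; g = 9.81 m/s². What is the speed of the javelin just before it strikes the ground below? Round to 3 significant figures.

v_x = 15.4 cos 37.0° = 12.30 m/s is unchanged throughout.
For the vertical component, v_y² = v_y0² + 2 g h = (9.268)² + 2×9.81×23.6 = 548.9, so |v_y| = 23.43 m/s.
Impact speed = √(v_x² + v_y²) = √(151.3 + 548.9) = 26.5 m/s.

26.5 m/s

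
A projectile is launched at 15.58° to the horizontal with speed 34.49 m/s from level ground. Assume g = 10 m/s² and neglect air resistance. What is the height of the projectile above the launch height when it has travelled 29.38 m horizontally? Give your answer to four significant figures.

v_x = 34.49 cos 15.58° = 33.223 m/s, v_y0 = 34.49 sin 15.58° = 9.2634 m/s.
Time to reach x = 29.38 m: t = x / v_x = 29.38 / 33.223 = 0.88433 s.
y = v_y0 t − ½ g t² = 9.2634×0.88433 − 5.000×0.88433² = 4.282 m.

4.282 m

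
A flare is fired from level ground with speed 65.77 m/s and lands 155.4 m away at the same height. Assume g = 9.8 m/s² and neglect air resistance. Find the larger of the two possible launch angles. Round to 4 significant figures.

Level-ground range: R = v₀² sin(2θ)/g ⇒ sin 2θ = R g / v₀² = 155.4×9.8/65.77² = 0.3521.
2θ = arcsin(0.3521) = 20.616° or 180° − 20.616° = 159.384°.
So θ = 10.31° or θ = 79.69°.

79.69°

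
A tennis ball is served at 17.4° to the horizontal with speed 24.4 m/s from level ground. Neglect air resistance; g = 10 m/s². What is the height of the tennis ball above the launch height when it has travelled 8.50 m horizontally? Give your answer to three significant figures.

2.00 m

v_x = 24.4 cos 17.4° = 23.28 m/s, v_y0 = 24.4 sin 17.4° = 7.297 m/s.
Time to reach x = 8.50 m: t = x / v_x = 8.50 / 23.28 = 0.3651 s.
y = v_y0 t − ½ g t² = 7.297×0.3651 − 5.000×0.3651² = 2.00 m.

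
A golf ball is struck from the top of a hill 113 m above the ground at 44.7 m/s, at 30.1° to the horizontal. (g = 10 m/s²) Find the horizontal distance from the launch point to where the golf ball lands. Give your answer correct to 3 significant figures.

290 m

Components: v_x = 44.7 cos 30.1° = 38.67 m/s, v_y = 44.7 sin 30.1° = 22.42 m/s.
Vertical: 0 = 113 + 22.42 t − ½(10) t² ⇒ 5.000 t² − 22.42 t − 113 = 0.
t = [22.42 + √(502.7 + 2260)] / 10.00 = 7.498 s.
Horizontal: R = v_x · t = 38.67 × 7.498 = 290 m.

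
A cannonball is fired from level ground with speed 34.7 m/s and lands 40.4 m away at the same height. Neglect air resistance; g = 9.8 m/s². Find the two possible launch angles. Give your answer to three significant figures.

Level-ground range: R = v₀² sin(2θ)/g ⇒ sin 2θ = R g / v₀² = 40.4×9.8/34.7² = 0.3288.
2θ = arcsin(0.3288) = 19.20° or 180° − 19.20° = 160.80°.
So θ = 9.60° or θ = 80.4°.

9.60° and 80.4°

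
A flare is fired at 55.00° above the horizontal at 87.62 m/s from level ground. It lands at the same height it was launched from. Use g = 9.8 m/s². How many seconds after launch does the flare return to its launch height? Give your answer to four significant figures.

Vertical component: v_y = 87.62 sin 55.00° = 71.774 m/s.
For a projectile landing at launch height, time of flight is t = 2 v_y / g = 2 × 71.774 / 9.8 = 14.65 s.

14.65 s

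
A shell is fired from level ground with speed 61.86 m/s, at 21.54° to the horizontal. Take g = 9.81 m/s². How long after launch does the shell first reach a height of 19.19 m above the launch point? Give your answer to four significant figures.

v_y0 = 61.86 sin 21.54° = 22.712 m/s.
Set y = v_y0 t − ½ g t² = 19.19: 4.905 t² − 22.712 t + 19.19 = 0.
t = [22.712 ± √(515.83 − 376.51)] / 9.81 = (22.712 ± 11.803) / 9.81, giving t = 1.112 s or t = 3.518 s.
The shell is on the way up at the first time, so t = 1.112 s.

1.112 s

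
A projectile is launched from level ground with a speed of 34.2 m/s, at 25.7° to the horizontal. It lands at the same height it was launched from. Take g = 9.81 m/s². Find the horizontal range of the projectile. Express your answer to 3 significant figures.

93.2 m

For level ground, R = v₀² sin(2θ) / g.
sin(2 × 25.7°) = sin 51.40° = 0.7815.
R = (34.2)² × 0.7815 / 9.81 = 93.2 m.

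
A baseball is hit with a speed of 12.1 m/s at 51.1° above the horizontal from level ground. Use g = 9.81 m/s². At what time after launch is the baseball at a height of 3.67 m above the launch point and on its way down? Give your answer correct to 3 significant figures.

v_y0 = 12.1 sin 51.1° = 9.417 m/s.
Set y = v_y0 t − ½ g t² = 3.67: 4.905 t² − 9.417 t + 3.67 = 0.
t = [9.417 ± √(88.68 − 72.01)] / 9.81 = (9.417 ± 4.083) / 9.81, giving t = 0.544 s or t = 1.38 s.
On the way down corresponds to the larger root: t = 1.38 s.

1.38 s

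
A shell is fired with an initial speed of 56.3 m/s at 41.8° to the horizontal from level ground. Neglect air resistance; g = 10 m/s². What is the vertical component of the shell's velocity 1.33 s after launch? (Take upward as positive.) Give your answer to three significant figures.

Initial vertical component: v_y0 = 56.3 sin 41.8° = 37.53 m/s.
v_y(t) = v_y0 − g t = 37.53 − 10 × 1.33 = 24.2 m/s.

24.2 m/s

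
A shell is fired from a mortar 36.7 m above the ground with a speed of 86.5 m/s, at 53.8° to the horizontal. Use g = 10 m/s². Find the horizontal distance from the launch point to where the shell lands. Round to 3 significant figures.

Components: v_x = 86.5 cos 53.8° = 51.09 m/s, v_y = 86.5 sin 53.8° = 69.80 m/s.
Vertical: 0 = 36.7 + 69.80 t − ½(10) t² ⇒ 5.000 t² − 69.80 t − 36.7 = 0.
t = [69.80 + √(4872 + 734.0)] / 10.00 = 14.47 s.
Horizontal: R = v_x · t = 51.09 × 14.47 = 739 m.

739 m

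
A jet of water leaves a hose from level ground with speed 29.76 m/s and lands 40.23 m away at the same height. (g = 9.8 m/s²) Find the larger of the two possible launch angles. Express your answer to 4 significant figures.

Level-ground range: R = v₀² sin(2θ)/g ⇒ sin 2θ = R g / v₀² = 40.23×9.8/29.76² = 0.4452.
2θ = arcsin(0.4452) = 26.436° or 180° − 26.436° = 153.564°.
So θ = 13.22° or θ = 76.78°.

76.78°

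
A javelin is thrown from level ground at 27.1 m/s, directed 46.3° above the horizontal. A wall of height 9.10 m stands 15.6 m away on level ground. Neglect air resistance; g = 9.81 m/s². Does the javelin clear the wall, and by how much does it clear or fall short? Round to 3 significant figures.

Yes — it clears the wall by 3.82 m.

v_x = 27.1 cos 46.3° = 18.72 m/s; v_y0 = 27.1 sin 46.3° = 19.59 m/s.
Time to reach the wall: t = 15.6 / 18.72 = 0.8333 s.
Height at that point: y = 19.59×0.8333 − 4.905×0.8333² = 12.92 m.
That is 12.92 − 9.10 = 3.82 m above the top of the wall, so the javelin clears it.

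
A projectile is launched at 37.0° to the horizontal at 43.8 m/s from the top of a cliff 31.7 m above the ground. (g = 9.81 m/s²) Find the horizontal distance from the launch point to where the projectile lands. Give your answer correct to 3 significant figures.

223 m

Components: v_x = 43.8 cos 37.0° = 34.98 m/s, v_y = 43.8 sin 37.0° = 26.36 m/s.
Vertical: 0 = 31.7 + 26.36 t − ½(9.81) t² ⇒ 4.905 t² − 26.36 t − 31.7 = 0.
t = [26.36 + √(694.8 + 622.0)] / 9.810 = 6.386 s.
Horizontal: R = v_x · t = 34.98 × 6.386 = 223 m.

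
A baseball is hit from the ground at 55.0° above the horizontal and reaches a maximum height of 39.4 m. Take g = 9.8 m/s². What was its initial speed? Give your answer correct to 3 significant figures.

At maximum height v_y = 0, so (v₀ sin θ)² = 2 g H.
v₀ sin 55.0° = √(2 × 9.8 × 39.4) = 27.79 m/s.
v₀ = 27.79 / sin 55.0° = 27.79 / 0.8192 = 33.9 m/s.

33.9 m/s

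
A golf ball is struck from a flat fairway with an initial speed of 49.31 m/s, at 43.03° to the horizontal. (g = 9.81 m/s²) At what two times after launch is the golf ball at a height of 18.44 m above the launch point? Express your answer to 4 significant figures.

0.6006 s and 6.259 s

v_y0 = 49.31 sin 43.03° = 33.648 m/s.
Set y = v_y0 t − ½ g t² = 18.44: 4.905 t² − 33.648 t + 18.44 = 0.
t = [33.648 ± √(1132.2 − 361.79)] / 9.81 = (33.648 ± 27.756) / 9.81, giving t = 0.6006 s or t = 6.259 s.
So the golf ball is at 18.44 m at t = 0.6006 s (rising) and t = 6.259 s (falling).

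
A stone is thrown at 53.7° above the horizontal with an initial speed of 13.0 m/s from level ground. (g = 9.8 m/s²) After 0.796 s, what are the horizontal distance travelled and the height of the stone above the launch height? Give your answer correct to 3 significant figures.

x = 6.13 m, y = 5.24 m

v_x = 13.0 cos 53.7° = 7.696 m/s; v_y0 = 13.0 sin 53.7° = 10.48 m/s.
x = v_x t = 7.696 × 0.796 = 6.13 m.
y = v_y0 t − ½ g t² = 10.48×0.796 − 4.900×0.796² = 5.24 m.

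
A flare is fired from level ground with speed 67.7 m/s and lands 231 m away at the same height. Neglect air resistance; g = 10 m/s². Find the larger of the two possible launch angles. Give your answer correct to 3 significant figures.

Level-ground range: R = v₀² sin(2θ)/g ⇒ sin 2θ = R g / v₀² = 231×10/67.7² = 0.5040.
2θ = arcsin(0.5040) = 30.26° or 180° − 30.26° = 149.74°.
So θ = 15.1° or θ = 74.9°.

74.9°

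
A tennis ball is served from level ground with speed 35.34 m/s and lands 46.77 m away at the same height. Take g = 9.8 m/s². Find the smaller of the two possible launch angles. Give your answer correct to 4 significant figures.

10.77°

Level-ground range: R = v₀² sin(2θ)/g ⇒ sin 2θ = R g / v₀² = 46.77×9.8/35.34² = 0.3670.
2θ = arcsin(0.3670) = 21.531° or 180° − 21.531° = 158.469°.
So θ = 10.77° or θ = 79.23°.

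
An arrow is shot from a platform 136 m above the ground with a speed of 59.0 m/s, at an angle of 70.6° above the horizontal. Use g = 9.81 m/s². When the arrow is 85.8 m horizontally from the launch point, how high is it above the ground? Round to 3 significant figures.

286 m

v_x = 59.0 cos 70.6° = 19.60 m/s, v_y0 = 59.0 sin 70.6° = 55.65 m/s.
Time to reach x = 85.8 m: t = x / v_x = 85.8 / 19.60 = 4.378 s.
y = 136 + v_y0 t − ½ g t² = 136 + 55.65×4.378 − 4.905×4.378² = 286 m.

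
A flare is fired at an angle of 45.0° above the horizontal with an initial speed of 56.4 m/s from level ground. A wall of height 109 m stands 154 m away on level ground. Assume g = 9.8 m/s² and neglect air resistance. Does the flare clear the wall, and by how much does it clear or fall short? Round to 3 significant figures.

No — it falls 28.1 m short of clearing the wall.

v_x = 56.4 cos 45.0° = 39.88 m/s; v_y0 = 56.4 sin 45.0° = 39.88 m/s.
Time to reach the wall: t = 154 / 39.88 = 3.862 s.
Height at that point: y = 39.88×3.862 − 4.900×3.862² = 80.93 m.
That is 109 − 80.93 = 28.1 m below the top of the wall, so the flare does not clear it.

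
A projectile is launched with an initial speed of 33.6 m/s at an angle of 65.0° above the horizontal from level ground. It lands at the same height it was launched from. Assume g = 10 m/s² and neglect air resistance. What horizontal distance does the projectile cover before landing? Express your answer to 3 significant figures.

Components: v_x = 33.6 cos 65.0° = 14.20 m/s, v_y = 33.6 sin 65.0° = 30.45 m/s.
Time of flight (same landing height): t = 2 v_y / g = 2 × 30.45 / 10 = 6.090 s.
Range: R = v_x · t = 14.20 × 6.090 = 86.5 m.

86.5 m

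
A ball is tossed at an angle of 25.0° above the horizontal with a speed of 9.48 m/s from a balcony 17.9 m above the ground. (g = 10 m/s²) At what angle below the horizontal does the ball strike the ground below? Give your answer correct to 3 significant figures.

66.0°

v_x = 9.48 cos 25.0° = 8.592 m/s.
At impact |v_y| = √(v_y0² + 2 g h) = √(4.006² + 2×10×17.9) = 19.34 m/s.
Angle below horizontal = arctan(|v_y| / v_x) = arctan(19.34 / 8.592) = 66.0°.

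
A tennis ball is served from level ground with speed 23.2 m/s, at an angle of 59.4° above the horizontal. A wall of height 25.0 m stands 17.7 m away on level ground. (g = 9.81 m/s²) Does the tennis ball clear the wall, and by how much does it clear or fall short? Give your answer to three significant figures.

No — it falls 6.09 m short of clearing the wall.

v_x = 23.2 cos 59.4° = 11.81 m/s; v_y0 = 23.2 sin 59.4° = 19.97 m/s.
Time to reach the wall: t = 17.7 / 11.81 = 1.499 s.
Height at that point: y = 19.97×1.499 − 4.905×1.499² = 18.91 m.
That is 25.0 − 18.91 = 6.09 m below the top of the wall, so the tennis ball does not clear it.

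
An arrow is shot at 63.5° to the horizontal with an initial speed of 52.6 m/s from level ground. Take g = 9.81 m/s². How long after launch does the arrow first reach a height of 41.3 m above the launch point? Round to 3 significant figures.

0.977 s

v_y0 = 52.6 sin 63.5° = 47.07 m/s.
Set y = v_y0 t − ½ g t² = 41.3: 4.905 t² − 47.07 t + 41.3 = 0.
t = [47.07 ± √(2216 − 810.3)] / 9.81 = (47.07 ± 37.49) / 9.81, giving t = 0.977 s or t = 8.62 s.
The arrow is on the way up at the first time, so t = 0.977 s.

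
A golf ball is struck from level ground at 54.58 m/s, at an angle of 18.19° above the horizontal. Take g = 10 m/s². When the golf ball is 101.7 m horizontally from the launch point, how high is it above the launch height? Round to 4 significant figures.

14.18 m

v_x = 54.58 cos 18.19° = 51.852 m/s, v_y0 = 54.58 sin 18.19° = 17.038 m/s.
Time to reach x = 101.7 m: t = x / v_x = 101.7 / 51.852 = 1.9614 s.
y = v_y0 t − ½ g t² = 17.038×1.9614 − 5.000×1.9614² = 14.18 m.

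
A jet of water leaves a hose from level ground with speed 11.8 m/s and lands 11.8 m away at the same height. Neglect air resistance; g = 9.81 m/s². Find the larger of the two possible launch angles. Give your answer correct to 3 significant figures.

61.9°

Level-ground range: R = v₀² sin(2θ)/g ⇒ sin 2θ = R g / v₀² = 11.8×9.81/11.8² = 0.8314.
2θ = arcsin(0.8314) = 56.24° or 180° − 56.24° = 123.76°.
So θ = 28.1° or θ = 61.9°.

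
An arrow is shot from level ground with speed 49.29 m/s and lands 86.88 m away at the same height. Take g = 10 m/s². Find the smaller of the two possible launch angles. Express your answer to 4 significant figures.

Level-ground range: R = v₀² sin(2θ)/g ⇒ sin 2θ = R g / v₀² = 86.88×10/49.29² = 0.3576.
2θ = arcsin(0.3576) = 20.953° or 180° − 20.953° = 159.047°.
So θ = 10.48° or θ = 79.52°.

10.48°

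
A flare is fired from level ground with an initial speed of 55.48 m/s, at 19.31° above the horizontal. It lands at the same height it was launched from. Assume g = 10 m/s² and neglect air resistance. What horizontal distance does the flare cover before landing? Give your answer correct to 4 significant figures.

192.1 m

Components: v_x = 55.48 cos 19.31° = 52.359 m/s, v_y = 55.48 sin 19.31° = 18.346 m/s.
Time of flight (same landing height): t = 2 v_y / g = 2 × 18.346 / 10 = 3.6692 s.
Range: R = v_x · t = 52.359 × 3.6692 = 192.1 m.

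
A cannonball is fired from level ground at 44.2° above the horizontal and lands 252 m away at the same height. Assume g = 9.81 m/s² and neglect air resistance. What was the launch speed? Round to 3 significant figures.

On level ground, R = v₀² sin(2θ) / g, so v₀ = √(R g / sin 2θ).
sin(2 × 44.2°) = 0.9996.
v₀ = √(252 × 9.81 / 0.9996) = √2473 = 49.7 m/s.

49.7 m/s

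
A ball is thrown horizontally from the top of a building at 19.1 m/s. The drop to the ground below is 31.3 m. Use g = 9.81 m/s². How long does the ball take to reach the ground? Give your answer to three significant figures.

2.53 s

The horizontal speed doesn't affect the fall. With v_y0 = 0, h = ½ g t².
t = √(2 × 31.3 / 9.81) = √6.381 = 2.53 s.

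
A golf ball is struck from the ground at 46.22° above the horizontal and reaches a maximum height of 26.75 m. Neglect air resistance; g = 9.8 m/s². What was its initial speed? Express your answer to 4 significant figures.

At maximum height v_y = 0, so (v₀ sin θ)² = 2 g H.
v₀ sin 46.22° = √(2 × 9.8 × 26.75) = 22.898 m/s.
v₀ = 22.898 / sin 46.22° = 22.898 / 0.7220 = 31.71 m/s.

31.71 m/s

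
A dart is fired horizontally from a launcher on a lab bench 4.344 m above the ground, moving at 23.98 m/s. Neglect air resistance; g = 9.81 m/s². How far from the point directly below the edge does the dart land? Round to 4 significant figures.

Initial vertical velocity is zero, so the fall time comes from h = ½ g t²: t = √(2 × 4.344 / 9.81) = 0.94108 s.
Horizontal motion is uniform at 23.98 m/s, so x = 23.98 × 0.94108 = 22.57 m.

22.57 m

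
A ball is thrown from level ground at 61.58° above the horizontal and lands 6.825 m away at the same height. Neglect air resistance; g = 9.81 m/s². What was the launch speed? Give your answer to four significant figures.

8.943 m/s

On level ground, R = v₀² sin(2θ) / g, so v₀ = √(R g / sin 2θ).
sin(2 × 61.58°) = 0.8371.
v₀ = √(6.825 × 9.81 / 0.8371) = √79.982 = 8.943 m/s.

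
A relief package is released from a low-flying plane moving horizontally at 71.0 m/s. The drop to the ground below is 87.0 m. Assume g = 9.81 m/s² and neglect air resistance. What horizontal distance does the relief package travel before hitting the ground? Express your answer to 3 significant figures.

299 m

Initial vertical velocity is zero, so the fall time comes from h = ½ g t²: t = √(2 × 87.0 / 9.81) = 4.212 s.
Horizontal motion is uniform at 71.0 m/s, so x = 71.0 × 4.212 = 299 m.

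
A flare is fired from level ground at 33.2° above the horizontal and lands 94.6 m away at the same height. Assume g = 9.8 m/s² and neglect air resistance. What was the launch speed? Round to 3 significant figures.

31.8 m/s

On level ground, R = v₀² sin(2θ) / g, so v₀ = √(R g / sin 2θ).
sin(2 × 33.2°) = 0.9164.
v₀ = √(94.6 × 9.8 / 0.9164) = √1012 = 31.8 m/s.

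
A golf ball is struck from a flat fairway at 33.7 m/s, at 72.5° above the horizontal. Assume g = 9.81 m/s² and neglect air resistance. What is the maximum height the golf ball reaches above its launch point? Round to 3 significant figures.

Vertical component of launch velocity: v_y = 33.7 sin 72.5° = 32.14 m/s.
At the highest point the vertical velocity is zero, so v_y² = 2 g h_max.
h_max = (32.14)² / (2 × 9.81) = 1033 / 19.62 = 52.7 m.

52.7 m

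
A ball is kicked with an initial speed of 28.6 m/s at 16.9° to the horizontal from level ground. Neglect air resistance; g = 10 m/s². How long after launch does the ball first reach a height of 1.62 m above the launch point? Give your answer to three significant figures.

v_y0 = 28.6 sin 16.9° = 8.314 m/s.
Set y = v_y0 t − ½ g t² = 1.62: 5.000 t² − 8.314 t + 1.62 = 0.
t = [8.314 ± √(69.12 − 32.40)] / 10 = (8.314 ± 6.060) / 10, giving t = 0.225 s or t = 1.44 s.
The ball is on the way up at the first time, so t = 0.225 s.

0.225 s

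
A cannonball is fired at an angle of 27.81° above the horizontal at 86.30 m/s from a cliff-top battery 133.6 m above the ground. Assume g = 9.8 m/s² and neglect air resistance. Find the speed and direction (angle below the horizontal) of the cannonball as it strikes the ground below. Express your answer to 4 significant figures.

v_x = 86.30 cos 27.81° = 76.332 m/s (constant).
|v_y| at impact = √((40.262)² + 2×9.8×133.6) = 65.112 m/s.
Speed = √(76.332² + 65.112²) = 100.3 m/s; angle = arctan(65.112/76.332) = 40.46° below horizontal.

100.3 m/s at 40.46° below the horizontal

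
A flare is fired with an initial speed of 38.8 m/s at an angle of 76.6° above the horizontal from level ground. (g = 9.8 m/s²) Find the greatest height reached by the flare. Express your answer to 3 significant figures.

72.7 m

Vertical component of launch velocity: v_y = 38.8 sin 76.6° = 37.74 m/s.
At the highest point the vertical velocity is zero, so v_y² = 2 g h_max.
h_max = (37.74)² / (2 × 9.8) = 1424 / 19.60 = 72.7 m.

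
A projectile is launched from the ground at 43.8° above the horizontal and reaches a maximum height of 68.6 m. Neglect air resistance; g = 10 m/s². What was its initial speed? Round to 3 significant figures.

53.5 m/s

At maximum height v_y = 0, so (v₀ sin θ)² = 2 g H.
v₀ sin 43.8° = √(2 × 10 × 68.6) = 37.04 m/s.
v₀ = 37.04 / sin 43.8° = 37.04 / 0.6921 = 53.5 m/s.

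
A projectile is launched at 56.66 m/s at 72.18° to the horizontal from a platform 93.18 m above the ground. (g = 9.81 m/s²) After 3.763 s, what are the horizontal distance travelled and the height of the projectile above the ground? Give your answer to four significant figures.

x = 65.25 m, y = 226.7 m

v_x = 56.66 cos 72.18° = 17.340 m/s; v_y0 = 56.66 sin 72.18° = 53.942 m/s.
x = v_x t = 17.340 × 3.763 = 65.25 m.
y = 93.18 + v_y0 t − ½ g t² = 226.7 m.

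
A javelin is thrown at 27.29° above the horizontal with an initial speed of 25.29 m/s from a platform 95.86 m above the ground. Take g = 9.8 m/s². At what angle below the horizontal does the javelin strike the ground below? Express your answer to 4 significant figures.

63.39°

v_x = 25.29 cos 27.29° = 22.475 m/s.
At impact |v_y| = √(v_y0² + 2 g h) = √(11.595² + 2×9.8×95.86) = 44.870 m/s.
Angle below horizontal = arctan(|v_y| / v_x) = arctan(44.870 / 22.475) = 63.39°.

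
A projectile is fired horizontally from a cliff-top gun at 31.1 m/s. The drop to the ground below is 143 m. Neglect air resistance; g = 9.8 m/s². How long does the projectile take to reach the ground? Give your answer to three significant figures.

5.40 s

The horizontal speed doesn't affect the fall. With v_y0 = 0, h = ½ g t².
t = √(2 × 143 / 9.8) = √29.18 = 5.40 s.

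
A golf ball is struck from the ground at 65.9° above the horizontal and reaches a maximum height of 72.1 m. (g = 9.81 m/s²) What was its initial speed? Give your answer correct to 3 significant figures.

41.2 m/s

At maximum height v_y = 0, so (v₀ sin θ)² = 2 g H.
v₀ sin 65.9° = √(2 × 9.81 × 72.1) = 37.61 m/s.
v₀ = 37.61 / sin 65.9° = 37.61 / 0.9128 = 41.2 m/s.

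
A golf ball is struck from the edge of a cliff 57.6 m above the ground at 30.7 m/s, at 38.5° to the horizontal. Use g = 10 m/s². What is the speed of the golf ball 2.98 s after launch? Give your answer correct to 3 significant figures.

26.3 m/s

v_x = 30.7 cos 38.5° = 24.03 m/s (constant).
v_y(t) = 30.7 sin 38.5° − g t = 19.11 − 10 × 2.98 = -10.69 m/s.
Speed = √(v_x² + v_y²) = √(577.4 + 114.3) = 26.3 m/s.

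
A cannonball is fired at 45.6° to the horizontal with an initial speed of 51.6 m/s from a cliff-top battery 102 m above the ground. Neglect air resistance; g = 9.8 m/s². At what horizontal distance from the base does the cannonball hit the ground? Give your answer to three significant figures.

Components: v_x = 51.6 cos 45.6° = 36.10 m/s, v_y = 51.6 sin 45.6° = 36.87 m/s.
Vertical: 0 = 102 + 36.87 t − ½(9.8) t² ⇒ 4.900 t² − 36.87 t − 102 = 0.
t = [36.87 + √(1359 + 1999)] / 9.800 = 9.675 s.
Horizontal: R = v_x · t = 36.10 × 9.675 = 349 m.

349 m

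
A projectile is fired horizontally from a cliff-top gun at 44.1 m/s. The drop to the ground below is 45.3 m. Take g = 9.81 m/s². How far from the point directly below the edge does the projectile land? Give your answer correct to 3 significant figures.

Initial vertical velocity is zero, so the fall time comes from h = ½ g t²: t = √(2 × 45.3 / 9.81) = 3.039 s.
Horizontal motion is uniform at 44.1 m/s, so x = 44.1 × 3.039 = 134 m.

134 m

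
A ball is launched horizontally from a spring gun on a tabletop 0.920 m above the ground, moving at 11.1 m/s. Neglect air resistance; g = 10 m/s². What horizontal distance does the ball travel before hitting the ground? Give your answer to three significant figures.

4.76 m

Initial vertical velocity is zero, so the fall time comes from h = ½ g t²: t = √(2 × 0.920 / 10) = 0.4290 s.
Horizontal motion is uniform at 11.1 m/s, so x = 11.1 × 0.4290 = 4.76 m.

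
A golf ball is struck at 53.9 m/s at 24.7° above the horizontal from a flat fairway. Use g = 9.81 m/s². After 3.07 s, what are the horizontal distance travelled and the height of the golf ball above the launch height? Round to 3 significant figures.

v_x = 53.9 cos 24.7° = 48.97 m/s; v_y0 = 53.9 sin 24.7° = 22.52 m/s.
x = v_x t = 48.97 × 3.07 = 150 m.
y = v_y0 t − ½ g t² = 22.52×3.07 − 4.905×3.07² = 22.9 m.

x = 150 m, y = 22.9 m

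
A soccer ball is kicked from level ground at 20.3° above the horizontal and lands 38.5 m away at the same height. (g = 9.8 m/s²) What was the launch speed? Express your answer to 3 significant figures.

On level ground, R = v₀² sin(2θ) / g, so v₀ = √(R g / sin 2θ).
sin(2 × 20.3°) = 0.6508.
v₀ = √(38.5 × 9.8 / 0.6508) = √579.7 = 24.1 m/s.

24.1 m/s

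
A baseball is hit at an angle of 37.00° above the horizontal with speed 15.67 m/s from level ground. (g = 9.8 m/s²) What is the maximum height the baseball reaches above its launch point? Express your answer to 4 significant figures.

Vertical component of launch velocity: v_y = 15.67 sin 37.00° = 9.4304 m/s.
At the highest point the vertical velocity is zero, so v_y² = 2 g h_max.
h_max = (9.4304)² / (2 × 9.8) = 88.932 / 19.60 = 4.537 m.

4.537 m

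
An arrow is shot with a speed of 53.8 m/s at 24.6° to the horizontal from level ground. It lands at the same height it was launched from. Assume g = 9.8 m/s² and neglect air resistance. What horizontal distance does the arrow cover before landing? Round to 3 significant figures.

224 m

Components: v_x = 53.8 cos 24.6° = 48.92 m/s, v_y = 53.8 sin 24.6° = 22.40 m/s.
Time of flight (same landing height): t = 2 v_y / g = 2 × 22.40 / 9.8 = 4.571 s.
Range: R = v_x · t = 48.92 × 4.571 = 224 m.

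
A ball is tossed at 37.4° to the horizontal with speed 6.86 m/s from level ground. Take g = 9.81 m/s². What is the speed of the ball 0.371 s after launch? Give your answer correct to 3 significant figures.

5.48 m/s

v_x = 6.86 cos 37.4° = 5.450 m/s (constant).
v_y(t) = 6.86 sin 37.4° − g t = 4.167 − 9.81 × 0.371 = 0.5275 m/s.
Speed = √(v_x² + v_y²) = √(29.70 + 0.2783) = 5.48 m/s.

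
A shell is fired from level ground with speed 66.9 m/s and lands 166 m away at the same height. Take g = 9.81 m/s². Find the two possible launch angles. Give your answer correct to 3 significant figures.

Level-ground range: R = v₀² sin(2θ)/g ⇒ sin 2θ = R g / v₀² = 166×9.81/66.9² = 0.3639.
2θ = arcsin(0.3639) = 21.34° or 180° − 21.34° = 158.66°.
So θ = 10.7° or θ = 79.3°.

10.7° and 79.3°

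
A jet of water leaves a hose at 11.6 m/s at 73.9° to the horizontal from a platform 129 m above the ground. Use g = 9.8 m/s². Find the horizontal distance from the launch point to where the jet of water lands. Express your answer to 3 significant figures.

20.6 m

Components: v_x = 11.6 cos 73.9° = 3.217 m/s, v_y = 11.6 sin 73.9° = 11.15 m/s.
Vertical: 0 = 129 + 11.15 t − ½(9.8) t² ⇒ 4.900 t² − 11.15 t − 129 = 0.
t = [11.15 + √(124.3 + 2528)] / 9.800 = 6.393 s.
Horizontal: R = v_x · t = 3.217 × 6.393 = 20.6 m.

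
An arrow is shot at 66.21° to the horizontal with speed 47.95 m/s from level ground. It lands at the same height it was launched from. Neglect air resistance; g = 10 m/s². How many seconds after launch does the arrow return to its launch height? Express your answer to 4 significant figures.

8.775 s

Vertical component: v_y = 47.95 sin 66.21° = 43.876 m/s.
For a projectile landing at launch height, time of flight is t = 2 v_y / g = 2 × 43.876 / 10 = 8.775 s.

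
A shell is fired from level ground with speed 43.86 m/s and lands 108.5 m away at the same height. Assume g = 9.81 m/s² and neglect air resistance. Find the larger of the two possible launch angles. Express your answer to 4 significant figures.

Level-ground range: R = v₀² sin(2θ)/g ⇒ sin 2θ = R g / v₀² = 108.5×9.81/43.86² = 0.5533.
2θ = arcsin(0.5533) = 33.594° or 180° − 33.594° = 146.406°.
So θ = 16.80° or θ = 73.20°.

73.20°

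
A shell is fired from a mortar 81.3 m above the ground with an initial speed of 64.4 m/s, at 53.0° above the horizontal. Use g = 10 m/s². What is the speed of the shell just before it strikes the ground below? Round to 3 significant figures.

76.0 m/s

v_x = 64.4 cos 53.0° = 38.76 m/s is unchanged throughout.
For the vertical component, v_y² = v_y0² + 2 g h = (51.43)² + 2×10×81.3 = 4271, so |v_y| = 65.35 m/s.
Impact speed = √(v_x² + v_y²) = √(1502 + 4271) = 76.0 m/s.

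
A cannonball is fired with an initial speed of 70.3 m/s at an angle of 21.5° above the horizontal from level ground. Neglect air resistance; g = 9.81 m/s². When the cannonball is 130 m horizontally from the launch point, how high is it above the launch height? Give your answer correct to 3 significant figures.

31.8 m

v_x = 70.3 cos 21.5° = 65.41 m/s, v_y0 = 70.3 sin 21.5° = 25.77 m/s.
Time to reach x = 130 m: t = x / v_x = 130 / 65.41 = 1.987 s.
y = v_y0 t − ½ g t² = 25.77×1.987 − 4.905×1.987² = 31.8 m.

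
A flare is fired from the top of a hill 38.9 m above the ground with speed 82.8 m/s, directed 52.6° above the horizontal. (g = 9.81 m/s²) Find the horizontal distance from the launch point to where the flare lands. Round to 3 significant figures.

Components: v_x = 82.8 cos 52.6° = 50.29 m/s, v_y = 82.8 sin 52.6° = 65.78 m/s.
Vertical: 0 = 38.9 + 65.78 t − ½(9.81) t² ⇒ 4.905 t² − 65.78 t − 38.9 = 0.
t = [65.78 + √(4327 + 763.2)] / 9.810 = 13.98 s.
Horizontal: R = v_x · t = 50.29 × 13.98 = 703 m.

703 m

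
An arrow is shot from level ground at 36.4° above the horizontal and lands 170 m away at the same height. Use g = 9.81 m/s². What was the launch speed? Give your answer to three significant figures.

On level ground, R = v₀² sin(2θ) / g, so v₀ = √(R g / sin 2θ).
sin(2 × 36.4°) = 0.9553.
v₀ = √(170 × 9.81 / 0.9553) = √1746 = 41.8 m/s.

41.8 m/s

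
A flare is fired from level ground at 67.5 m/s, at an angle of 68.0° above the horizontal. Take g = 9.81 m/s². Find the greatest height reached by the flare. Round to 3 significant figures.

Vertical component of launch velocity: v_y = 67.5 sin 68.0° = 62.58 m/s.
At the highest point the vertical velocity is zero, so v_y² = 2 g h_max.
h_max = (62.58)² / (2 × 9.81) = 3916 / 19.62 = 200 m.

200 m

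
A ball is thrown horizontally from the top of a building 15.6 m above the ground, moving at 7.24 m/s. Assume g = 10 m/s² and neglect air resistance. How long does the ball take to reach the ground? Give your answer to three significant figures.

1.77 s

The horizontal speed doesn't affect the fall. With v_y0 = 0, h = ½ g t².
t = √(2 × 15.6 / 10) = √3.120 = 1.77 s.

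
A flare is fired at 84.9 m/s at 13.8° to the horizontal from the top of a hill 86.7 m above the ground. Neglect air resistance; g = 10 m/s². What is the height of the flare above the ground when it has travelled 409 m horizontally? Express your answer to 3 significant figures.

v_x = 84.9 cos 13.8° = 82.45 m/s, v_y0 = 84.9 sin 13.8° = 20.25 m/s.
Time to reach x = 409 m: t = x / v_x = 409 / 82.45 = 4.961 s.
y = 86.7 + v_y0 t − ½ g t² = 86.7 + 20.25×4.961 − 5.000×4.961² = 64.1 m.

64.1 m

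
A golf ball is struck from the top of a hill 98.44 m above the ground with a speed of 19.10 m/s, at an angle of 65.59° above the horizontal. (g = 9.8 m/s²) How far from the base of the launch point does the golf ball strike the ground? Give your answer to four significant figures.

Components: v_x = 19.10 cos 65.59° = 7.8933 m/s, v_y = 19.10 sin 65.59° = 17.393 m/s.
Vertical: 0 = 98.44 + 17.393 t − ½(9.8) t² ⇒ 4.900 t² − 17.393 t − 98.44 = 0.
t = [17.393 + √(302.52 + 1929.4)] / 9.800 = 6.5955 s.
Horizontal: R = v_x · t = 7.8933 × 6.5955 = 52.06 m.

52.06 m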